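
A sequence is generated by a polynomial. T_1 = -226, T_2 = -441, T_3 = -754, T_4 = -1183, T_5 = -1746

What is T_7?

-3346

Δ: -215, -313, -429, -563
Δ²: -98, -116, -134
Δ³: -18, -18
Third differences constant at -18.
-134 − 18 = -152;  -563 − 152 = -715;  -1746 − 715 = -2461
-152 − 18 = -170;  -715 − 170 = -885;  -2461 − 885 = -3346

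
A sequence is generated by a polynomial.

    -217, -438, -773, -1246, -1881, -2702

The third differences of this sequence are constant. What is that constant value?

-24

D1: -221, -335, -473, -635, -821
D2: -114, -138, -162, -186
D3: -24, -24, -24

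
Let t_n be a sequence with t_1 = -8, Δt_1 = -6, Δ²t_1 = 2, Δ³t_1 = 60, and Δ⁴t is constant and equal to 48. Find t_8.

Build the table forward from the leading diagonal:
D4: 48  48  48  48  48  48  48  48
D3: 60  108  156  204  252  300  348  396
D2: 2  62  170  326  530  782  1082  1430
D1: -6  -4  58  228  554  1084  1866  2948
t: -8  -14  -18  40  268  822  1906  3772

3772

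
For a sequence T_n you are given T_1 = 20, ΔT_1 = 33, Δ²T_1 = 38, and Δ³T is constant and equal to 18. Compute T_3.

124

Build the table forward from the leading diagonal:
D3: 18, 18, 18
D2: 38, 56, 74
D1: 33, 71, 127
T: 20, 53, 124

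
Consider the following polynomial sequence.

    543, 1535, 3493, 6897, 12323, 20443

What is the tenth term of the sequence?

96663

992  1958  3404  5426  8120
966  1446  2022  2694
480  576  672
96  96
Constant fourth difference = 96, so extend:
672 + 96 = 768;  2694 + 768 = 3462;  8120 + 3462 = 11582;  20443 + 11582 = 32025
768 + 96 = 864;  3462 + 864 = 4326;  11582 + 4326 = 15908;  32025 + 15908 = 47933
864 + 96 = 960;  4326 + 960 = 5286;  15908 + 5286 = 21194;  47933 + 21194 = 69127
960 + 96 = 1056;  5286 + 1056 = 6342;  21194 + 6342 = 27536;  69127 + 27536 = 96663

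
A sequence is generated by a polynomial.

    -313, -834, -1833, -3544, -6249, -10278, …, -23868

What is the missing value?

-16009

Using the first 6 terms:
D1: -521  -999  -1711  -2705  -4029
D2: -478  -712  -994  -1324
D3: -234  -282  -330
D4: -48  -48
Constant fourth difference = -48.
Extend forward: -330 − 48 = -378;  -1324 − 378 = -1702;  -4029 − 1702 = -5731;  -10278 − 5731 = -16009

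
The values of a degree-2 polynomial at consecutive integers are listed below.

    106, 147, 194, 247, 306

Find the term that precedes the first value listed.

71

D1: 41  47  53  59
D2: 6  6  6
The second differences are constant at 6.
Work back: 41 − 6 = 35;  106 − 35 = 71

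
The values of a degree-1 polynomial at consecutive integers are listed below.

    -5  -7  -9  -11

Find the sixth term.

-15

First differences: -2, -2, -2
Constant first difference = -2, so extend:
-11 − 2 = -13
-13 − 2 = -15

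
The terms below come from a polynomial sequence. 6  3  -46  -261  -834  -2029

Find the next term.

-4182

First differences: -3  -49  -215  -573  -1195
Second differences: -46  -166  -358  -622
Third differences: -120  -192  -264
Fourth differences: -72  -72
The fourth differences are constant (-72).
-264 − 72 = -336;  -622 − 336 = -958;  -1195 − 958 = -2153;  -2029 − 2153 = -4182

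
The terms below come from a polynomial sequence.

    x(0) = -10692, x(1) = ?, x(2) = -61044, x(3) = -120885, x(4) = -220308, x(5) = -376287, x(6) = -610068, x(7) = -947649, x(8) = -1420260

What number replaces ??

-27603

Using the last 7 terms:
Δ: -59841, -99423, -155979, -233781, -337581, -472611
Δ²: -39582, -56556, -77802, -103800, -135030
Δ³: -16974, -21246, -25998, -31230
Δ⁴: -4272, -4752, -5232
Δ⁵: -480, -480
Constant fifth difference = -480.
Extend backward: -4272 + 480 = -3792;  -16974 + 3792 = -13182;  -39582 + 13182 = -26400;  -59841 + 26400 = -33441;  -61044 + 33441 = -27603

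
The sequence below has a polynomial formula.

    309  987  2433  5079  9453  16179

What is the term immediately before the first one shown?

63

First differences: 678, 1446, 2646, 4374, 6726
Second differences: 768, 1200, 1728, 2352
Third differences: 432, 528, 624
Fourth differences: 96, 96
The fourth differences are constant at 96.
Work back: 432 − 96 = 336;  768 − 336 = 432;  678 − 432 = 246;  309 − 246 = 63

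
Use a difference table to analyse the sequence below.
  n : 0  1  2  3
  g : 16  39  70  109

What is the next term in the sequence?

156

23 , 31 , 39
8 , 8
Constant second difference = 8, so extend:
39 + 8 = 47;  109 + 47 = 156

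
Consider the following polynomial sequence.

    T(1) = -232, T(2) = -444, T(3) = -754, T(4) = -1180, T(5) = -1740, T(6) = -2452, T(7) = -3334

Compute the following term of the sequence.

-4404

D1: -212, -310, -426, -560, -712, -882
D2: -98, -116, -134, -152, -170
D3: -18, -18, -18, -18
The third differences are constant (-18).
-170 − 18 = -188;  -882 − 188 = -1070;  -3334 − 1070 = -4404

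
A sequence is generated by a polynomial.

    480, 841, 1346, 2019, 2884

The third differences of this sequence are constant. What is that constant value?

Δ: 361, 505, 673, 865
Δ²: 144, 168, 192
Δ³: 24, 24

24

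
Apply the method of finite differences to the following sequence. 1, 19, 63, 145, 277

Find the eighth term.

1093

Δ: 18  44  82  132
Δ²: 26  38  50
Δ³: 12  12
Constant third difference = 12, so extend:
50 + 12 = 62;  132 + 62 = 194;  277 + 194 = 471
62 + 12 = 74;  194 + 74 = 268;  471 + 268 = 739
74 + 12 = 86;  268 + 86 = 354;  739 + 354 = 1093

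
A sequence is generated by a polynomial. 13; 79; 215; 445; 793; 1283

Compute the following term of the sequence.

First differences: 66, 136, 230, 348, 490
Second differences: 70, 94, 118, 142
Third differences: 24, 24, 24
Third differences constant at 24.
142 + 24 = 166;  490 + 166 = 656;  1283 + 656 = 1939

1939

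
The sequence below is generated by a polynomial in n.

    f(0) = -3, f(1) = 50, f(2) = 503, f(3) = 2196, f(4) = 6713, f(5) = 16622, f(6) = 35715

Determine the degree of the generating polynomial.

5

First differences: 53, 453, 1693, 4517, 9909, 19093
Second differences: 400, 1240, 2824, 5392, 9184
Third differences: 840, 1584, 2568, 3792
Fourth differences: 744, 984, 1224
Fifth differences: 240, 240
The fifth differences are constant, so the polynomial has degree 5.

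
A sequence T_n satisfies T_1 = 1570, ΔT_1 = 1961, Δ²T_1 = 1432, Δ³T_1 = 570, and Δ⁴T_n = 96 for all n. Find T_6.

31875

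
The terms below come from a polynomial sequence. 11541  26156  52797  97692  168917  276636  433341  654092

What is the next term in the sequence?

956757

First differences: 14615, 26641, 44895, 71225, 107719, 156705, 220751
Second differences: 12026, 18254, 26330, 36494, 48986, 64046
Third differences: 6228, 8076, 10164, 12492, 15060
Fourth differences: 1848, 2088, 2328, 2568
Fifth differences: 240, 240, 240
Constant fifth difference = 240, so extend:
2568 + 240 = 2808;  15060 + 2808 = 17868;  64046 + 17868 = 81914;  220751 + 81914 = 302665;  654092 + 302665 = 956757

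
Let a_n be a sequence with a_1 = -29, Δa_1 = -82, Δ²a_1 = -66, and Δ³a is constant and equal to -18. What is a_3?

Build the table forward from the leading diagonal:
Third differences: -18  -18  -18
Second differences: -66  -84  -102
First differences: -82  -148  -232
a: -29  -111  -259

-259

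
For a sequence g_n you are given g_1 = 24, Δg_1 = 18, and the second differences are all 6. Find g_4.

Build the table forward from the leading diagonal:
Second differences: 6  6  6  6
First differences: 18  24  30  36
g: 24  42  66  96

96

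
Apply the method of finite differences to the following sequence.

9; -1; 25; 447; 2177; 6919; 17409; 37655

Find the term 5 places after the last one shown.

First differences: -10 , 26 , 422 , 1730 , 4742 , 10490 , 20246
Second differences: 36 , 396 , 1308 , 3012 , 5748 , 9756
Third differences: 360 , 912 , 1704 , 2736 , 4008
Fourth differences: 552 , 792 , 1032 , 1272
Fifth differences: 240 , 240 , 240
Constant fifth difference = 240, so extend:
1272 + 240 = 1512;  4008 + 1512 = 5520;  9756 + 5520 = 15276;  20246 + 15276 = 35522;  37655 + 35522 = 73177
1512 + 240 = 1752;  5520 + 1752 = 7272;  15276 + 7272 = 22548;  35522 + 22548 = 58070;  73177 + 58070 = 131247
1752 + 240 = 1992;  7272 + 1992 = 9264;  22548 + 9264 = 31812;  58070 + 31812 = 89882;  131247 + 89882 = 221129
1992 + 240 = 2232;  9264 + 2232 = 11496;  31812 + 11496 = 43308;  89882 + 43308 = 133190;  221129 + 133190 = 354319
2232 + 240 = 2472;  11496 + 2472 = 13968;  43308 + 13968 = 57276;  133190 + 57276 = 190466;  354319 + 190466 = 544785

544785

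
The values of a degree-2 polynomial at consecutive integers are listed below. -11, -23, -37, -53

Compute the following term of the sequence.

Δ: -12 , -14 , -16
Δ²: -2 , -2
The second differences are constant (-2).
-16 − 2 = -18;  -53 − 18 = -71

-71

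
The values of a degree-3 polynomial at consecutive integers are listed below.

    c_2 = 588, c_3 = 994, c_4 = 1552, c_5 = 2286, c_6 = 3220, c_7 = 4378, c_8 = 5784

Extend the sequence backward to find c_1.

310

First differences: 406  558  734  934  1158  1406
Second differences: 152  176  200  224  248
Third differences: 24  24  24  24
The third differences are constant at 24.
Work back: 152 − 24 = 128;  406 − 128 = 278;  588 − 278 = 310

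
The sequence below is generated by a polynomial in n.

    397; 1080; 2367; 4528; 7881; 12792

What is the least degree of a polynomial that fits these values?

4

Δ: 683, 1287, 2161, 3353, 4911
Δ²: 604, 874, 1192, 1558
Δ³: 270, 318, 366
Δ⁴: 48, 48
The fourth differences are constant, so the polynomial has degree 4.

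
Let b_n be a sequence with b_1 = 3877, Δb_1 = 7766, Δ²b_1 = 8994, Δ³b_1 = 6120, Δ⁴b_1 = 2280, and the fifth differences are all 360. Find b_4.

Build the table forward from the leading diagonal:
D5: 360  360  360  360
D4: 2280  2640  3000  3360
D3: 6120  8400  11040  14040
D2: 8994  15114  23514  34554
D1: 7766  16760  31874  55388
b: 3877  11643  28403  60277

60277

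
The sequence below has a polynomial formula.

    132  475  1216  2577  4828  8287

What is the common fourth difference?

48

Δ: 343, 741, 1361, 2251, 3459
Δ²: 398, 620, 890, 1208
Δ³: 222, 270, 318
Δ⁴: 48, 48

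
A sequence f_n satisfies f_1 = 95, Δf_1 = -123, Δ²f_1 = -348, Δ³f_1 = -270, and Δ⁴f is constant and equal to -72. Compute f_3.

-499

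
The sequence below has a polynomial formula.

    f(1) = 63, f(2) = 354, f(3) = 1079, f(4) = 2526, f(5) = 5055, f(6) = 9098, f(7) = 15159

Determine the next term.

First differences: 291 , 725 , 1447 , 2529 , 4043 , 6061
Second differences: 434 , 722 , 1082 , 1514 , 2018
Third differences: 288 , 360 , 432 , 504
Fourth differences: 72 , 72 , 72
Fourth differences constant at 72.
504 + 72 = 576;  2018 + 576 = 2594;  6061 + 2594 = 8655;  15159 + 8655 = 23814

23814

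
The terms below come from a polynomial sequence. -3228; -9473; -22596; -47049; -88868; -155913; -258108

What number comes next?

D1: -6245, -13123, -24453, -41819, -67045, -102195
D2: -6878, -11330, -17366, -25226, -35150
D3: -4452, -6036, -7860, -9924
D4: -1584, -1824, -2064
D5: -240, -240
The fifth differences are constant (-240).
-2064 − 240 = -2304;  -9924 − 2304 = -12228;  -35150 − 12228 = -47378;  -102195 − 47378 = -149573;  -258108 − 149573 = -407681

-407681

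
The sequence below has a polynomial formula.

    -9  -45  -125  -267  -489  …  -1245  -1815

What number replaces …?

-809

Using the first 5 terms:
-36  -80  -142  -222
-44  -62  -80
-18  -18
Constant third difference = -18.
Extend forward: -80 − 18 = -98;  -222 − 98 = -320;  -489 − 320 = -809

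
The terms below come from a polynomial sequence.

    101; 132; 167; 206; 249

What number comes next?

D1: 31  35  39  43
D2: 4  4  4
The second differences are constant (4).
43 + 4 = 47;  249 + 47 = 296

296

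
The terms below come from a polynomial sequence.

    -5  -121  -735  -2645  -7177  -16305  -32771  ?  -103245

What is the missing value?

Using the first 7 terms:
D1: -116  -614  -1910  -4532  -9128  -16466
D2: -498  -1296  -2622  -4596  -7338
D3: -798  -1326  -1974  -2742
D4: -528  -648  -768
D5: -120  -120
Constant fifth difference = -120.
Extend forward: -768 − 120 = -888;  -2742 − 888 = -3630;  -7338 − 3630 = -10968;  -16466 − 10968 = -27434;  -32771 − 27434 = -60205

-60205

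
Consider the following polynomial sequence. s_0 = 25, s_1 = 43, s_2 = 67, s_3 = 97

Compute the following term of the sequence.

D1: 18, 24, 30
D2: 6, 6
Second differences constant at 6.
30 + 6 = 36;  97 + 36 = 133

133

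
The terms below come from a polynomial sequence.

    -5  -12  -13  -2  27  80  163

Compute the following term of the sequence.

D1: -7, -1, 11, 29, 53, 83
D2: 6, 12, 18, 24, 30
D3: 6, 6, 6, 6
The third differences are constant (6).
30 + 6 = 36;  83 + 36 = 119;  163 + 119 = 282

282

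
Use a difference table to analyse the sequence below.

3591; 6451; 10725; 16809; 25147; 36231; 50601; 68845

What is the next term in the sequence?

91599

2860, 4274, 6084, 8338, 11084, 14370, 18244
1414, 1810, 2254, 2746, 3286, 3874
396, 444, 492, 540, 588
48, 48, 48, 48
Constant fourth difference = 48, so extend:
588 + 48 = 636;  3874 + 636 = 4510;  18244 + 4510 = 22754;  68845 + 22754 = 91599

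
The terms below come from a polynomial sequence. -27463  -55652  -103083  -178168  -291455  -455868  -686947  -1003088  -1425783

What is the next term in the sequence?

-1979860

D1: -28189 , -47431 , -75085 , -113287 , -164413 , -231079 , -316141 , -422695
D2: -19242 , -27654 , -38202 , -51126 , -66666 , -85062 , -106554
D3: -8412 , -10548 , -12924 , -15540 , -18396 , -21492
D4: -2136 , -2376 , -2616 , -2856 , -3096
D5: -240 , -240 , -240 , -240
Constant fifth difference = -240, so extend:
-3096 − 240 = -3336;  -21492 − 3336 = -24828;  -106554 − 24828 = -131382;  -422695 − 131382 = -554077;  -1425783 − 554077 = -1979860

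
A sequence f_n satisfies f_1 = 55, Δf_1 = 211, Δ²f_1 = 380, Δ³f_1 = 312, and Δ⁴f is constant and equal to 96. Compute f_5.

Build the table forward from the leading diagonal:
Fourth differences: 96  96  96  96  96
Third differences: 312  408  504  600  696
Second differences: 380  692  1100  1604  2204
First differences: 211  591  1283  2383  3987
f: 55  266  857  2140  4523

4523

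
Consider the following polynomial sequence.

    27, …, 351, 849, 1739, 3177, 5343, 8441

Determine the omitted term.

113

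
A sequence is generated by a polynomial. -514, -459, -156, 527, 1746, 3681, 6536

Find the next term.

55, 303, 683, 1219, 1935, 2855
248, 380, 536, 716, 920
132, 156, 180, 204
24, 24, 24
The fourth differences are constant (24).
204 + 24 = 228;  920 + 228 = 1148;  2855 + 1148 = 4003;  6536 + 4003 = 10539

10539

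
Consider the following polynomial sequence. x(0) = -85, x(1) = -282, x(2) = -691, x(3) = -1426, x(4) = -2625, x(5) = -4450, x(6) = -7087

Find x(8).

-15661

D1: -197, -409, -735, -1199, -1825, -2637
D2: -212, -326, -464, -626, -812
D3: -114, -138, -162, -186
D4: -24, -24, -24
Fourth differences constant at -24.
-186 − 24 = -210;  -812 − 210 = -1022;  -2637 − 1022 = -3659;  -7087 − 3659 = -10746
-210 − 24 = -234;  -1022 − 234 = -1256;  -3659 − 1256 = -4915;  -10746 − 4915 = -15661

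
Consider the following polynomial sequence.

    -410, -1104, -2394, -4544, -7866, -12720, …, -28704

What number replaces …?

Using the first 6 terms:
D1: -694  -1290  -2150  -3322  -4854
D2: -596  -860  -1172  -1532
D3: -264  -312  -360
D4: -48  -48
Constant fourth difference = -48.
Extend forward: -360 − 48 = -408;  -1532 − 408 = -1940;  -4854 − 1940 = -6794;  -12720 − 6794 = -19514

-19514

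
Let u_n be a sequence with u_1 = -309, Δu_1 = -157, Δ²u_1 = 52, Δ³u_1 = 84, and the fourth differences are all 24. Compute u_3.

-571

Build the table forward from the leading diagonal:
D4: 24  24  24
D3: 84  108  132
D2: 52  136  244
D1: -157  -105  31
u: -309  -466  -571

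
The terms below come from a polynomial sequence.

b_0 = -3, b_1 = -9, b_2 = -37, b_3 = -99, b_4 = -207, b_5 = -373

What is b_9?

First differences: -6 , -28 , -62 , -108 , -166
Second differences: -22 , -34 , -46 , -58
Third differences: -12 , -12 , -12
Constant third difference = -12, so extend:
-58 − 12 = -70;  -166 − 70 = -236;  -373 − 236 = -609
-70 − 12 = -82;  -236 − 82 = -318;  -609 − 318 = -927
-82 − 12 = -94;  -318 − 94 = -412;  -927 − 412 = -1339
-94 − 12 = -106;  -412 − 106 = -518;  -1339 − 518 = -1857

-1857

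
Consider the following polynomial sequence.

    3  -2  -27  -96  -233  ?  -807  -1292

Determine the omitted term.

Using the first 5 terms:
D1: -5  -25  -69  -137
D2: -20  -44  -68
D3: -24  -24
Constant third difference = -24.
Extend forward: -68 − 24 = -92;  -137 − 92 = -229;  -233 − 229 = -462

-462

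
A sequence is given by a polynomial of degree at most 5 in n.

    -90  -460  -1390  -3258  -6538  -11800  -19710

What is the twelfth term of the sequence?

Δ: -370, -930, -1868, -3280, -5262, -7910
Δ²: -560, -938, -1412, -1982, -2648
Δ³: -378, -474, -570, -666
Δ⁴: -96, -96, -96
The fourth differences are constant (-96).
-666 − 96 = -762;  -2648 − 762 = -3410;  -7910 − 3410 = -11320;  -19710 − 11320 = -31030
-762 − 96 = -858;  -3410 − 858 = -4268;  -11320 − 4268 = -15588;  -31030 − 15588 = -46618
-858 − 96 = -954;  -4268 − 954 = -5222;  -15588 − 5222 = -20810;  -46618 − 20810 = -67428
-954 − 96 = -1050;  -5222 − 1050 = -6272;  -20810 − 6272 = -27082;  -67428 − 27082 = -94510
-1050 − 96 = -1146;  -6272 − 1146 = -7418;  -27082 − 7418 = -34500;  -94510 − 34500 = -129010

-129010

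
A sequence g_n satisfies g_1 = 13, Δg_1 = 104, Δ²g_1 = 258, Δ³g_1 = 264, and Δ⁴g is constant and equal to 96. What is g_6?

6233

Build the table forward from the leading diagonal:
Δ⁴: 96  96  96  96  96  96
Δ³: 264  360  456  552  648  744
Δ²: 258  522  882  1338  1890  2538
Δ: 104  362  884  1766  3104  4994
g: 13  117  479  1363  3129  6233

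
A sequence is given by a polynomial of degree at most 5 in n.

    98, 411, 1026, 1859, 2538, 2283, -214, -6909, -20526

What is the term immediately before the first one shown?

3

Δ: 313  615  833  679  -255  -2497  -6695  -13617
Δ²: 302  218  -154  -934  -2242  -4198  -6922
Δ³: -84  -372  -780  -1308  -1956  -2724
Δ⁴: -288  -408  -528  -648  -768
Δ⁵: -120  -120  -120  -120
The fifth differences are constant at -120.
Work back: -288 + 120 = -168;  -84 + 168 = 84;  302 − 84 = 218;  313 − 218 = 95;  98 − 95 = 3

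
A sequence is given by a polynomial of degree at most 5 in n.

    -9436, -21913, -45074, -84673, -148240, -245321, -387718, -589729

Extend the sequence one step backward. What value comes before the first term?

Δ: -12477, -23161, -39599, -63567, -97081, -142397, -202011
Δ²: -10684, -16438, -23968, -33514, -45316, -59614
Δ³: -5754, -7530, -9546, -11802, -14298
Δ⁴: -1776, -2016, -2256, -2496
Δ⁵: -240, -240, -240
The fifth differences are constant at -240.
Work back: -1776 + 240 = -1536;  -5754 + 1536 = -4218;  -10684 + 4218 = -6466;  -12477 + 6466 = -6011;  -9436 + 6011 = -3425

-3425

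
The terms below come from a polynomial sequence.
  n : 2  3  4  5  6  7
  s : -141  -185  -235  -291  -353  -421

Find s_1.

-103

-44  -50  -56  -62  -68
-6  -6  -6  -6
The second differences are constant at -6.
Work back: -44 + 6 = -38;  -141 + 38 = -103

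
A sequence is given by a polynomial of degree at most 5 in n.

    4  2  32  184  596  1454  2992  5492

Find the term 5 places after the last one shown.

45652

D1: -2, 30, 152, 412, 858, 1538, 2500
D2: 32, 122, 260, 446, 680, 962
D3: 90, 138, 186, 234, 282
D4: 48, 48, 48, 48
Fourth differences constant at 48.
282 + 48 = 330;  962 + 330 = 1292;  2500 + 1292 = 3792;  5492 + 3792 = 9284
330 + 48 = 378;  1292 + 378 = 1670;  3792 + 1670 = 5462;  9284 + 5462 = 14746
378 + 48 = 426;  1670 + 426 = 2096;  5462 + 2096 = 7558;  14746 + 7558 = 22304
426 + 48 = 474;  2096 + 474 = 2570;  7558 + 2570 = 10128;  22304 + 10128 = 32432
474 + 48 = 522;  2570 + 522 = 3092;  10128 + 3092 = 13220;  32432 + 13220 = 45652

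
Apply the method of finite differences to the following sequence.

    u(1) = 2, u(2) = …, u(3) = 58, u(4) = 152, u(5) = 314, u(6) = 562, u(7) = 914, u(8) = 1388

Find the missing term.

Using the last 6 terms:
Δ: 94, 162, 248, 352, 474
Δ²: 68, 86, 104, 122
Δ³: 18, 18, 18
Constant third difference = 18.
Extend backward: 68 − 18 = 50;  94 − 50 = 44;  58 − 44 = 14

14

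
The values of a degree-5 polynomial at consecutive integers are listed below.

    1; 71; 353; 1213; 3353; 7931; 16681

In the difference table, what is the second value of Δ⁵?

120

D1: 70, 282, 860, 2140, 4578, 8750
D2: 212, 578, 1280, 2438, 4172
D3: 366, 702, 1158, 1734
D4: 336, 456, 576
D5: 120, 120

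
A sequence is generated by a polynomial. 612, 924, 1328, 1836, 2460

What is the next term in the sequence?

3212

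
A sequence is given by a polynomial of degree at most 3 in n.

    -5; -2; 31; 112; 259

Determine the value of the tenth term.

2614

First differences: 3  33  81  147
Second differences: 30  48  66
Third differences: 18  18
The third differences are constant (18).
66 + 18 = 84;  147 + 84 = 231;  259 + 231 = 490
84 + 18 = 102;  231 + 102 = 333;  490 + 333 = 823
102 + 18 = 120;  333 + 120 = 453;  823 + 453 = 1276
120 + 18 = 138;  453 + 138 = 591;  1276 + 591 = 1867
138 + 18 = 156;  591 + 156 = 747;  1867 + 747 = 2614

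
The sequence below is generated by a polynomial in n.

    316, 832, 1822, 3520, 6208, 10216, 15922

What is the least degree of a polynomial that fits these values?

4

D1: 516, 990, 1698, 2688, 4008, 5706
D2: 474, 708, 990, 1320, 1698
D3: 234, 282, 330, 378
D4: 48, 48, 48
The fourth differences are constant, so the polynomial has degree 4.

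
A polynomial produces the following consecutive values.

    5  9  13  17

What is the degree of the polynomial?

First differences: 4, 4, 4
The first differences are constant, so the polynomial has degree 1.

1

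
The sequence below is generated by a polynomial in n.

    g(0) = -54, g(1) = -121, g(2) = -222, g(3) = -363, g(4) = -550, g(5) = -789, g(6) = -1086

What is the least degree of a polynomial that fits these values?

Δ: -67, -101, -141, -187, -239, -297
Δ²: -34, -40, -46, -52, -58
Δ³: -6, -6, -6, -6
The third differences are constant, so the polynomial has degree 3.

3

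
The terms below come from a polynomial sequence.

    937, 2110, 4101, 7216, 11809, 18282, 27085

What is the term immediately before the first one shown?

324

Δ: 1173  1991  3115  4593  6473  8803
Δ²: 818  1124  1478  1880  2330
Δ³: 306  354  402  450
Δ⁴: 48  48  48
The fourth differences are constant at 48.
Work back: 306 − 48 = 258;  818 − 258 = 560;  1173 − 560 = 613;  937 − 613 = 324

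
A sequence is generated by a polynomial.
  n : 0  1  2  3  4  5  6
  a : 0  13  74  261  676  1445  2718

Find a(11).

Δ: 13  61  187  415  769  1273
Δ²: 48  126  228  354  504
Δ³: 78  102  126  150
Δ⁴: 24  24  24
The fourth differences are constant (24).
150 + 24 = 174;  504 + 174 = 678;  1273 + 678 = 1951;  2718 + 1951 = 4669
174 + 24 = 198;  678 + 198 = 876;  1951 + 876 = 2827;  4669 + 2827 = 7496
198 + 24 = 222;  876 + 222 = 1098;  2827 + 1098 = 3925;  7496 + 3925 = 11421
222 + 24 = 246;  1098 + 246 = 1344;  3925 + 1344 = 5269;  11421 + 5269 = 16690
246 + 24 = 270;  1344 + 270 = 1614;  5269 + 1614 = 6883;  16690 + 6883 = 23573

23573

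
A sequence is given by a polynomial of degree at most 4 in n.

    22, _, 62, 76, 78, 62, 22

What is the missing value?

Using the last 5 terms:
14  2  -16  -40
-12  -18  -24
-6  -6
Constant third difference = -6.
Extend backward: -12 + 6 = -6;  14 + 6 = 20;  62 − 20 = 42

42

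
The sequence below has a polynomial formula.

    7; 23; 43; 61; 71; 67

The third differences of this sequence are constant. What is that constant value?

-6

Δ: 16, 20, 18, 10, -4
Δ²: 4, -2, -8, -14
Δ³: -6, -6, -6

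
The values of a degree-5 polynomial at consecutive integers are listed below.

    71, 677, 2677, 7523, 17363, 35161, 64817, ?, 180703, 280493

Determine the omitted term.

111287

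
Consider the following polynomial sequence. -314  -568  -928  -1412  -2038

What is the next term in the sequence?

-2824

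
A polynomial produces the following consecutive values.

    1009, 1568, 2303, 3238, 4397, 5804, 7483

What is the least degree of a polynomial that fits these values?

First differences: 559, 735, 935, 1159, 1407, 1679
Second differences: 176, 200, 224, 248, 272
Third differences: 24, 24, 24, 24
The third differences are constant, so the polynomial has degree 3.

3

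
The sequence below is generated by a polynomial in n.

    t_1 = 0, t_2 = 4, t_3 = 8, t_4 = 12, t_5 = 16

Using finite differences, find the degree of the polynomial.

1

4, 4, 4, 4
The first differences are constant, so the polynomial has degree 1.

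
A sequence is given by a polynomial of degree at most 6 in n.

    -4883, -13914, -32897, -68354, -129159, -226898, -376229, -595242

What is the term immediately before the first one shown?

-9031, -18983, -35457, -60805, -97739, -149331, -219013
-9952, -16474, -25348, -36934, -51592, -69682
-6522, -8874, -11586, -14658, -18090
-2352, -2712, -3072, -3432
-360, -360, -360
The fifth differences are constant at -360.
Work back: -2352 + 360 = -1992;  -6522 + 1992 = -4530;  -9952 + 4530 = -5422;  -9031 + 5422 = -3609;  -4883 + 3609 = -1274

-1274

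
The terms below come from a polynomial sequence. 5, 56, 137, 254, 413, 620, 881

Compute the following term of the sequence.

1202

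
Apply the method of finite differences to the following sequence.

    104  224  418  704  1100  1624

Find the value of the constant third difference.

18

Δ: 120, 194, 286, 396, 524
Δ²: 74, 92, 110, 128
Δ³: 18, 18, 18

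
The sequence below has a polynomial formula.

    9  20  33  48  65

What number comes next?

D1: 11 , 13 , 15 , 17
D2: 2 , 2 , 2
Second differences constant at 2.
17 + 2 = 19;  65 + 19 = 84

84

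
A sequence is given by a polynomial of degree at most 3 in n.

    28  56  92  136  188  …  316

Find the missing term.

Using the first 5 terms:
First differences: 28, 36, 44, 52
Second differences: 8, 8, 8
Constant second difference = 8.
Extend forward: 52 + 8 = 60;  188 + 60 = 248

248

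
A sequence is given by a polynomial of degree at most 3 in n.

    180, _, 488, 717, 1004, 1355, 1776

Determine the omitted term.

311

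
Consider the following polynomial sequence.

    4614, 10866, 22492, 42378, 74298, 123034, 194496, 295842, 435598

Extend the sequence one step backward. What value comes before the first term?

1618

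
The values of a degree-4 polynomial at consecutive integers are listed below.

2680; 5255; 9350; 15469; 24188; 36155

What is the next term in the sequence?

52090

Δ: 2575 , 4095 , 6119 , 8719 , 11967
Δ²: 1520 , 2024 , 2600 , 3248
Δ³: 504 , 576 , 648
Δ⁴: 72 , 72
The fourth differences are constant (72).
648 + 72 = 720;  3248 + 720 = 3968;  11967 + 3968 = 15935;  36155 + 15935 = 52090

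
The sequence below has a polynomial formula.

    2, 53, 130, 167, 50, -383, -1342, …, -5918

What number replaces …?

Using the first 7 terms:
51  77  37  -117  -433  -959
26  -40  -154  -316  -526
-66  -114  -162  -210
-48  -48  -48
Constant fourth difference = -48.
Extend forward: -210 − 48 = -258;  -526 − 258 = -784;  -959 − 784 = -1743;  -1342 − 1743 = -3085

-3085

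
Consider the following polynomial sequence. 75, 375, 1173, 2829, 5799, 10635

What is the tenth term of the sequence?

Δ: 300, 798, 1656, 2970, 4836
Δ²: 498, 858, 1314, 1866
Δ³: 360, 456, 552
Δ⁴: 96, 96
Constant fourth difference = 96, so extend:
552 + 96 = 648;  1866 + 648 = 2514;  4836 + 2514 = 7350;  10635 + 7350 = 17985
648 + 96 = 744;  2514 + 744 = 3258;  7350 + 3258 = 10608;  17985 + 10608 = 28593
744 + 96 = 840;  3258 + 840 = 4098;  10608 + 4098 = 14706;  28593 + 14706 = 43299
840 + 96 = 936;  4098 + 936 = 5034;  14706 + 5034 = 19740;  43299 + 19740 = 63039

63039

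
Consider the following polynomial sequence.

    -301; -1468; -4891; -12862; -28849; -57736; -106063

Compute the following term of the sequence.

-182266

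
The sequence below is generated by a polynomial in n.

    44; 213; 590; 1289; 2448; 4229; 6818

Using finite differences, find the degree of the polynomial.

4

Δ: 169, 377, 699, 1159, 1781, 2589
Δ²: 208, 322, 460, 622, 808
Δ³: 114, 138, 162, 186
Δ⁴: 24, 24, 24
The fourth differences are constant, so the polynomial has degree 4.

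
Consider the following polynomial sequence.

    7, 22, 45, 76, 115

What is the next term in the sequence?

First differences: 15  23  31  39
Second differences: 8  8  8
The second differences are constant (8).
39 + 8 = 47;  115 + 47 = 162

162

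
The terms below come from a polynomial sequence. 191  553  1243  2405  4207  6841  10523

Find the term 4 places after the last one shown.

40891

Δ: 362  690  1162  1802  2634  3682
Δ²: 328  472  640  832  1048
Δ³: 144  168  192  216
Δ⁴: 24  24  24
Constant fourth difference = 24, so extend:
216 + 24 = 240;  1048 + 240 = 1288;  3682 + 1288 = 4970;  10523 + 4970 = 15493
240 + 24 = 264;  1288 + 264 = 1552;  4970 + 1552 = 6522;  15493 + 6522 = 22015
264 + 24 = 288;  1552 + 288 = 1840;  6522 + 1840 = 8362;  22015 + 8362 = 30377
288 + 24 = 312;  1840 + 312 = 2152;  8362 + 2152 = 10514;  30377 + 10514 = 40891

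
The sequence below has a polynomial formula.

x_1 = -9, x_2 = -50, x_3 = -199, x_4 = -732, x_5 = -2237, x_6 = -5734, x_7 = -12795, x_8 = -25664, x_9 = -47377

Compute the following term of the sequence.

-81882

-41  -149  -533  -1505  -3497  -7061  -12869  -21713
-108  -384  -972  -1992  -3564  -5808  -8844
-276  -588  -1020  -1572  -2244  -3036
-312  -432  -552  -672  -792
-120  -120  -120  -120
Fifth differences constant at -120.
-792 − 120 = -912;  -3036 − 912 = -3948;  -8844 − 3948 = -12792;  -21713 − 12792 = -34505;  -47377 − 34505 = -81882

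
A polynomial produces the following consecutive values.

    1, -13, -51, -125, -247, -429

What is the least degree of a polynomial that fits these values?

3

Δ: -14, -38, -74, -122, -182
Δ²: -24, -36, -48, -60
Δ³: -12, -12, -12
The third differences are constant, so the polynomial has degree 3.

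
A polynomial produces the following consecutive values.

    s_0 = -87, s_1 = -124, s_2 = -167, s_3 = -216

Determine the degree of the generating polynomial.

2

-37, -43, -49
-6, -6
The second differences are constant, so the polynomial has degree 2.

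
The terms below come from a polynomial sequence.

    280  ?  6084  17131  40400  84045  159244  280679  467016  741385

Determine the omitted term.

Using the last 8 terms:
D1: 11047  23269  43645  75199  121435  186337  274369
D2: 12222  20376  31554  46236  64902  88032
D3: 8154  11178  14682  18666  23130
D4: 3024  3504  3984  4464
D5: 480  480  480
Constant fifth difference = 480.
Extend backward: 3024 − 480 = 2544;  8154 − 2544 = 5610;  12222 − 5610 = 6612;  11047 − 6612 = 4435;  6084 − 4435 = 1649

1649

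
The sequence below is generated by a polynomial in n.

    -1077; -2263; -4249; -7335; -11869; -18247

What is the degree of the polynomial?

First differences: -1186, -1986, -3086, -4534, -6378
Second differences: -800, -1100, -1448, -1844
Third differences: -300, -348, -396
Fourth differences: -48, -48
The fourth differences are constant, so the polynomial has degree 4.

4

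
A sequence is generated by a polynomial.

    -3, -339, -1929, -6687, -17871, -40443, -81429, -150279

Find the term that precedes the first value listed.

9

Δ: -336, -1590, -4758, -11184, -22572, -40986, -68850
Δ²: -1254, -3168, -6426, -11388, -18414, -27864
Δ³: -1914, -3258, -4962, -7026, -9450
Δ⁴: -1344, -1704, -2064, -2424
Δ⁵: -360, -360, -360
The fifth differences are constant at -360.
Work back: -1344 + 360 = -984;  -1914 + 984 = -930;  -1254 + 930 = -324;  -336 + 324 = -12;  -3 + 12 = 9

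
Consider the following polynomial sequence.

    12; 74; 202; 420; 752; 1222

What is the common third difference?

24

Δ: 62, 128, 218, 332, 470
Δ²: 66, 90, 114, 138
Δ³: 24, 24, 24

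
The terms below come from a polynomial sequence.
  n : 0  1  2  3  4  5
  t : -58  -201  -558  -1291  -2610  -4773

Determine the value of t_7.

-12903

-143, -357, -733, -1319, -2163
-214, -376, -586, -844
-162, -210, -258
-48, -48
The fourth differences are constant (-48).
-258 − 48 = -306;  -844 − 306 = -1150;  -2163 − 1150 = -3313;  -4773 − 3313 = -8086
-306 − 48 = -354;  -1150 − 354 = -1504;  -3313 − 1504 = -4817;  -8086 − 4817 = -12903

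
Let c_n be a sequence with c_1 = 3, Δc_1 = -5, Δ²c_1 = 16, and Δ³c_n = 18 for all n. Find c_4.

54

Build the table forward from the leading diagonal:
Δ³: 18  18  18  18
Δ²: 16  34  52  70
Δ: -5  11  45  97
c: 3  -2  9  54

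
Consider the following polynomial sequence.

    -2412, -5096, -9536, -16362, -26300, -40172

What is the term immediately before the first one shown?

First differences: -2684  -4440  -6826  -9938  -13872
Second differences: -1756  -2386  -3112  -3934
Third differences: -630  -726  -822
Fourth differences: -96  -96
The fourth differences are constant at -96.
Work back: -630 + 96 = -534;  -1756 + 534 = -1222;  -2684 + 1222 = -1462;  -2412 + 1462 = -950

-950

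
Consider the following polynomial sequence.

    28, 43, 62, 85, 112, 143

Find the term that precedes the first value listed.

Δ: 15  19  23  27  31
Δ²: 4  4  4  4
The second differences are constant at 4.
Work back: 15 − 4 = 11;  28 − 11 = 17

17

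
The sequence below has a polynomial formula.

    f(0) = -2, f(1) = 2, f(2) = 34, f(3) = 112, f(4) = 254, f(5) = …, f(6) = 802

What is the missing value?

Using the first 5 terms:
Δ: 4, 32, 78, 142
Δ²: 28, 46, 64
Δ³: 18, 18
Constant third difference = 18.
Extend forward: 64 + 18 = 82;  142 + 82 = 224;  254 + 224 = 478

478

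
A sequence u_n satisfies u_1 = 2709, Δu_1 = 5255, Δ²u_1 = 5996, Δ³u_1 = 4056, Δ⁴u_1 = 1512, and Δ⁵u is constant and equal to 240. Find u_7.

Build the table forward from the leading diagonal:
Fifth differences: 240  240  240  240  240  240  240
Fourth differences: 1512  1752  1992  2232  2472  2712  2952
Third differences: 4056  5568  7320  9312  11544  14016  16728
Second differences: 5996  10052  15620  22940  32252  43796  57812
First differences: 5255  11251  21303  36923  59863  92115  135911
u: 2709  7964  19215  40518  77441  137304  229419

229419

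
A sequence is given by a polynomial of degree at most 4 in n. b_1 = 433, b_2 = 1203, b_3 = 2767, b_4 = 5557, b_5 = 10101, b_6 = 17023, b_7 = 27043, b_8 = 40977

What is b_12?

155533

770  1564  2790  4544  6922  10020  13934
794  1226  1754  2378  3098  3914
432  528  624  720  816
96  96  96  96
The fourth differences are constant (96).
816 + 96 = 912;  3914 + 912 = 4826;  13934 + 4826 = 18760;  40977 + 18760 = 59737
912 + 96 = 1008;  4826 + 1008 = 5834;  18760 + 5834 = 24594;  59737 + 24594 = 84331
1008 + 96 = 1104;  5834 + 1104 = 6938;  24594 + 6938 = 31532;  84331 + 31532 = 115863
1104 + 96 = 1200;  6938 + 1200 = 8138;  31532 + 8138 = 39670;  115863 + 39670 = 155533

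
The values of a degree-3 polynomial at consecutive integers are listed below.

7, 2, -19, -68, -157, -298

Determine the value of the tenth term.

-1622

Δ: -5  -21  -49  -89  -141
Δ²: -16  -28  -40  -52
Δ³: -12  -12  -12
Constant third difference = -12, so extend:
-52 − 12 = -64;  -141 − 64 = -205;  -298 − 205 = -503
-64 − 12 = -76;  -205 − 76 = -281;  -503 − 281 = -784
-76 − 12 = -88;  -281 − 88 = -369;  -784 − 369 = -1153
-88 − 12 = -100;  -369 − 100 = -469;  -1153 − 469 = -1622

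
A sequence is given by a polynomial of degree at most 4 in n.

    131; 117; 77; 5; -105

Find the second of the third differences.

First differences: -14, -40, -72, -110
Second differences: -26, -32, -38
Third differences: -6, -6

-6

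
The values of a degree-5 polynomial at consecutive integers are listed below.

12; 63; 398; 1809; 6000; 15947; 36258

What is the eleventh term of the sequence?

First differences: 51 , 335 , 1411 , 4191 , 9947 , 20311
Second differences: 284 , 1076 , 2780 , 5756 , 10364
Third differences: 792 , 1704 , 2976 , 4608
Fourth differences: 912 , 1272 , 1632
Fifth differences: 360 , 360
Constant fifth difference = 360, so extend:
1632 + 360 = 1992;  4608 + 1992 = 6600;  10364 + 6600 = 16964;  20311 + 16964 = 37275;  36258 + 37275 = 73533
1992 + 360 = 2352;  6600 + 2352 = 8952;  16964 + 8952 = 25916;  37275 + 25916 = 63191;  73533 + 63191 = 136724
2352 + 360 = 2712;  8952 + 2712 = 11664;  25916 + 11664 = 37580;  63191 + 37580 = 100771;  136724 + 100771 = 237495
2712 + 360 = 3072;  11664 + 3072 = 14736;  37580 + 14736 = 52316;  100771 + 52316 = 153087;  237495 + 153087 = 390582

390582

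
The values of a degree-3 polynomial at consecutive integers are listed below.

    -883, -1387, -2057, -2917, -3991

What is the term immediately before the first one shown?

Δ: -504, -670, -860, -1074
Δ²: -166, -190, -214
Δ³: -24, -24
The third differences are constant at -24.
Work back: -166 + 24 = -142;  -504 + 142 = -362;  -883 + 362 = -521

-521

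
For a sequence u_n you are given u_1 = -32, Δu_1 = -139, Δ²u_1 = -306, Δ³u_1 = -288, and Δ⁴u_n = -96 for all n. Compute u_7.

Build the table forward from the leading diagonal:
Fourth differences: -96, -96, -96, -96, -96, -96, -96
Third differences: -288, -384, -480, -576, -672, -768, -864
Second differences: -306, -594, -978, -1458, -2034, -2706, -3474
First differences: -139, -445, -1039, -2017, -3475, -5509, -8215
u: -32, -171, -616, -1655, -3672, -7147, -12656

-12656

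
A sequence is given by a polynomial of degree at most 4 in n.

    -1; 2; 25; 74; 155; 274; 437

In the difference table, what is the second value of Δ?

D1: 3, 23, 49, 81, 119, 163
D2: 20, 26, 32, 38, 44
D3: 6, 6, 6, 6

23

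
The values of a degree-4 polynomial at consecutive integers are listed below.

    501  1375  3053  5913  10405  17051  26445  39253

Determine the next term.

First differences: 874 , 1678 , 2860 , 4492 , 6646 , 9394 , 12808
Second differences: 804 , 1182 , 1632 , 2154 , 2748 , 3414
Third differences: 378 , 450 , 522 , 594 , 666
Fourth differences: 72 , 72 , 72 , 72
The fourth differences are constant (72).
666 + 72 = 738;  3414 + 738 = 4152;  12808 + 4152 = 16960;  39253 + 16960 = 56213

56213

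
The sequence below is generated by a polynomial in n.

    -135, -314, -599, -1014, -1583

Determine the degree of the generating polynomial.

-179, -285, -415, -569
-106, -130, -154
-24, -24
The third differences are constant, so the polynomial has degree 3.

3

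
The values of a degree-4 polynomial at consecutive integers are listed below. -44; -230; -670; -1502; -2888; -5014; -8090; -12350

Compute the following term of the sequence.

-18052

-186, -440, -832, -1386, -2126, -3076, -4260
-254, -392, -554, -740, -950, -1184
-138, -162, -186, -210, -234
-24, -24, -24, -24
Constant fourth difference = -24, so extend:
-234 − 24 = -258;  -1184 − 258 = -1442;  -4260 − 1442 = -5702;  -12350 − 5702 = -18052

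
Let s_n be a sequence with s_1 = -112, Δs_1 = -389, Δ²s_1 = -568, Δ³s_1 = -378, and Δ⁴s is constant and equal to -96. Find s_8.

-31353

Build the table forward from the leading diagonal:
Δ⁴: -96, -96, -96, -96, -96, -96, -96, -96
Δ³: -378, -474, -570, -666, -762, -858, -954, -1050
Δ²: -568, -946, -1420, -1990, -2656, -3418, -4276, -5230
Δ: -389, -957, -1903, -3323, -5313, -7969, -11387, -15663
s: -112, -501, -1458, -3361, -6684, -11997, -19966, -31353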